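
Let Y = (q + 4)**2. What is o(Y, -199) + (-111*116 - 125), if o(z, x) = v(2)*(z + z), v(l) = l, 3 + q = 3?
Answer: -12937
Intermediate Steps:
q = 0 (q = -3 + 3 = 0)
Y = 16 (Y = (0 + 4)**2 = 4**2 = 16)
o(z, x) = 4*z (o(z, x) = 2*(z + z) = 2*(2*z) = 4*z)
o(Y, -199) + (-111*116 - 125) = 4*16 + (-111*116 - 125) = 64 + (-12876 - 125) = 64 - 13001 = -12937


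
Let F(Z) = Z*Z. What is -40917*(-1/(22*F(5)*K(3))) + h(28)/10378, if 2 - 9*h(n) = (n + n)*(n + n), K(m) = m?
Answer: 636093089/25685550 ≈ 24.765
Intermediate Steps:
F(Z) = Z²
h(n) = 2/9 - 4*n²/9 (h(n) = 2/9 - (n + n)*(n + n)/9 = 2/9 - 2*n*2*n/9 = 2/9 - 4*n²/9)
-40917*(-1/(22*F(5)*K(3))) + h(28)/10378 = -40917/((5²*(-22))*3) + (2/9 - 4/9*28²)/10378 = -40917/((25*(-22))*3) + (2/9 - 4/9*784)*(1/10378) = -40917/((-550*3)) + (2/9 - 3136/9)*(1/10378) = -40917/(-1650) - 3134/9*1/10378 = -40917*(-1/1650) - 1567/46701 = 13639/550 - 1567/46701 = 636093089/25685550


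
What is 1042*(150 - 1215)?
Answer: -1109730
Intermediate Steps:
1042*(150 - 1215) = 1042*(-1065) = -1109730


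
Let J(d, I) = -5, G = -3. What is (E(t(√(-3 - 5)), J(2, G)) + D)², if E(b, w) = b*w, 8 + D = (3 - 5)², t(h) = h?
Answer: -184 + 80*I*√2 ≈ -184.0 + 113.14*I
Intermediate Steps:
D = -4 (D = -8 + (3 - 5)² = -8 + (-2)² = -8 + 4 = -4)
(E(t(√(-3 - 5)), J(2, G)) + D)² = (√(-3 - 5)*(-5) - 4)² = (√(-8)*(-5) - 4)² = ((2*I*√2)*(-5) - 4)² = (-10*I*√2 - 4)² = (-4 - 10*I*√2)²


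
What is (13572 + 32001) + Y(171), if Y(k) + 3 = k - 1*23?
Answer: 45718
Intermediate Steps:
Y(k) = -26 + k (Y(k) = -3 + (k - 1*23) = -3 + (k - 23) = -3 + (-23 + k) = -26 + k)
(13572 + 32001) + Y(171) = (13572 + 32001) + (-26 + 171) = 45573 + 145 = 45718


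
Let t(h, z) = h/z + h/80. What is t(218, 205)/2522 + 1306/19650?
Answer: 552380593/8127397200 ≈ 0.067965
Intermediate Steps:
t(h, z) = h/80 + h/z (t(h, z) = h/z + h*(1/80) = h/z + h/80 = h/80 + h/z)
t(218, 205)/2522 + 1306/19650 = ((1/80)*218 + 218/205)/2522 + 1306/19650 = (109/40 + 218*(1/205))*(1/2522) + 1306*(1/19650) = (109/40 + 218/205)*(1/2522) + 653/9825 = (6213/1640)*(1/2522) + 653/9825 = 6213/4136080 + 653/9825 = 552380593/8127397200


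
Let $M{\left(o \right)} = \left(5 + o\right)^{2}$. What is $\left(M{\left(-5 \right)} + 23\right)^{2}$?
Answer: $529$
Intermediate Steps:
$\left(M{\left(-5 \right)} + 23\right)^{2} = \left(\left(5 - 5\right)^{2} + 23\right)^{2} = \left(0^{2} + 23\right)^{2} = \left(0 + 23\right)^{2} = 23^{2} = 529$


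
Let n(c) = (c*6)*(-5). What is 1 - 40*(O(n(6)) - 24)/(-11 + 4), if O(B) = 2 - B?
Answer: 6327/7 ≈ 903.86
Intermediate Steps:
n(c) = -30*c (n(c) = (6*c)*(-5) = -30*c)
1 - 40*(O(n(6)) - 24)/(-11 + 4) = 1 - 40*((2 - (-30)*6) - 24)/(-11 + 4) = 1 - 40*((2 - 1*(-180)) - 24)/(-7) = 1 - 40*((2 + 180) - 24)*(-1)/7 = 1 - 40*(182 - 24)*(-1)/7 = 1 - 6320*(-1)/7 = 1 - 40*(-158/7) = 1 + 6320/7 = 6327/7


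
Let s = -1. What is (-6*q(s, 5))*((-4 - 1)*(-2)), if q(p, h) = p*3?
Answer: 180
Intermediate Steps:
q(p, h) = 3*p
(-6*q(s, 5))*((-4 - 1)*(-2)) = (-18*(-1))*((-4 - 1)*(-2)) = (-6*(-3))*(-5*(-2)) = 18*10 = 180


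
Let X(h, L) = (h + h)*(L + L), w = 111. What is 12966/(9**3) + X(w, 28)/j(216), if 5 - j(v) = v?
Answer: -2109034/51273 ≈ -41.133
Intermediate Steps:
j(v) = 5 - v
X(h, L) = 4*L*h (X(h, L) = (2*h)*(2*L) = 4*L*h)
12966/(9**3) + X(w, 28)/j(216) = 12966/(9**3) + (4*28*111)/(5 - 1*216) = 12966/729 + 12432/(5 - 216) = 12966*(1/729) + 12432/(-211) = 4322/243 + 12432*(-1/211) = 4322/243 - 12432/211 = -2109034/51273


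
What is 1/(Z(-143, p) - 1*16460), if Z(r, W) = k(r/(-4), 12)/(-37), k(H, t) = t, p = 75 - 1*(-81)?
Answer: -37/609032 ≈ -6.0752e-5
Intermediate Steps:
p = 156 (p = 75 + 81 = 156)
Z(r, W) = -12/37 (Z(r, W) = 12/(-37) = 12*(-1/37) = -12/37)
1/(Z(-143, p) - 1*16460) = 1/(-12/37 - 1*16460) = 1/(-12/37 - 16460) = 1/(-609032/37) = -37/609032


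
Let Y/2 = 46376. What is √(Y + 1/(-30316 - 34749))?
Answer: 3*√258159990935/5005 ≈ 304.55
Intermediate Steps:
Y = 92752 (Y = 2*46376 = 92752)
√(Y + 1/(-30316 - 34749)) = √(92752 + 1/(-30316 - 34749)) = √(92752 + 1/(-65065)) = √(92752 - 1/65065) = √(6034908879/65065) = 3*√258159990935/5005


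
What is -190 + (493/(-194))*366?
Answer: -108649/97 ≈ -1120.1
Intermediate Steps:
-190 + (493/(-194))*366 = -190 + (493*(-1/194))*366 = -190 - 493/194*366 = -190 - 90219/97 = -108649/97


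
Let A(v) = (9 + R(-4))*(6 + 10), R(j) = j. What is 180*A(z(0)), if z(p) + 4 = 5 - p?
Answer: 14400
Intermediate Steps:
z(p) = 1 - p (z(p) = -4 + (5 - p) = 1 - p)
A(v) = 80 (A(v) = (9 - 4)*(6 + 10) = 5*16 = 80)
180*A(z(0)) = 180*80 = 14400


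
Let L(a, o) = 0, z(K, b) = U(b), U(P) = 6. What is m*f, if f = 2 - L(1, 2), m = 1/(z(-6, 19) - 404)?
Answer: -1/199 ≈ -0.0050251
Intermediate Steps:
z(K, b) = 6
m = -1/398 (m = 1/(6 - 404) = 1/(-398) = -1/398 ≈ -0.0025126)
f = 2 (f = 2 - 1*0 = 2 + 0 = 2)
m*f = -1/398*2 = -1/199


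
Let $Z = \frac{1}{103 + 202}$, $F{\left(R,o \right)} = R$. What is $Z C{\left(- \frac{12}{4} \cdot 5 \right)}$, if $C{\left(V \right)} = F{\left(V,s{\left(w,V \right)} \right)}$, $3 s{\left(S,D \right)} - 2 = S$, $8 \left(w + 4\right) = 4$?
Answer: $- \frac{3}{61} \approx -0.04918$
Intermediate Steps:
$w = - \frac{7}{2}$ ($w = -4 + \frac{1}{8} \cdot 4 = -4 + \frac{1}{2} = - \frac{7}{2} \approx -3.5$)
$s{\left(S,D \right)} = \frac{2}{3} + \frac{S}{3}$
$C{\left(V \right)} = V$
$Z = \frac{1}{305} \approx 0.0032787$
$Z C{\left(- \frac{12}{4} \cdot 5 \right)} = \frac{- \frac{12}{4} \cdot 5}{305} = \frac{\left(-12\right) \frac{1}{4} \cdot 5}{305} = \frac{\left(-3\right) 5}{305} = \frac{1}{305} \left(-15\right) = - \frac{3}{61}$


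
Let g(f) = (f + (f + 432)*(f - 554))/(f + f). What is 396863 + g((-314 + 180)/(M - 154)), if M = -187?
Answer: 4216852829/45694 ≈ 92285.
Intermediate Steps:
g(f) = (f + (-554 + f)*(432 + f))/(2*f) (g(f) = (f + (432 + f)*(-554 + f))/((2*f)) = (f + (-554 + f)*(432 + f))*(1/(2*f)) = (f + (-554 + f)*(432 + f))/(2*f))
396863 + g((-314 + 180)/(M - 154)) = 396863 + (-239328 + ((-314 + 180)/(-187 - 154))*(-121 + (-314 + 180)/(-187 - 154)))/(2*(((-314 + 180)/(-187 - 154)))) = 396863 + (-239328 + (-134/(-341))*(-121 - 134/(-341)))/(2*((-134/(-341)))) = 396863 + (-239328 + (-134*(-1/341))*(-121 - 134*(-1/341)))/(2*((-134*(-1/341)))) = 396863 + (-239328 + 134*(-121 + 134/341)/341)/(2*(134/341)) = 396863 + (1/2)*(341/134)*(-239328 + (134/341)*(-41127/341)) = 396863 + (1/2)*(341/134)*(-239328 - 5511018/116281) = 396863 + (1/2)*(341/134)*(-27834810186/116281) = 396863 - 13917405093/45694 = 4216852829/45694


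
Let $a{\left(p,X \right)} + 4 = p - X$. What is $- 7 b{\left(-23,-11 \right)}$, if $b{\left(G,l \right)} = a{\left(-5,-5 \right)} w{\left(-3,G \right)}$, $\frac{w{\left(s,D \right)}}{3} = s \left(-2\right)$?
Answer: $504$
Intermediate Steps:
$w{\left(s,D \right)} = - 6 s$ ($w{\left(s,D \right)} = 3 s \left(-2\right) = 3 \left(- 2 s\right) = - 6 s$)
$a{\left(p,X \right)} = -4 + p - X$ ($a{\left(p,X \right)} = -4 - \left(X - p\right) = -4 + p - X$)
$b{\left(G,l \right)} = -72$ ($b{\left(G,l \right)} = \left(-4 - 5 - -5\right) \left(\left(-6\right) \left(-3\right)\right) = \left(-4 - 5 + 5\right) 18 = \left(-4\right) 18 = -72$)
$- 7 b{\left(-23,-11 \right)} = \left(-7\right) \left(-72\right) = 504$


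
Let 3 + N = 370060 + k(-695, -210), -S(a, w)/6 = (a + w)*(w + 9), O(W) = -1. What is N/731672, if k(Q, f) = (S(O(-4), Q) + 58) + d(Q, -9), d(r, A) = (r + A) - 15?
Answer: -623835/182918 ≈ -3.4105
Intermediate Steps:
d(r, A) = -15 + A + r (d(r, A) = (A + r) - 15 = -15 + A + r)
S(a, w) = -6*(9 + w)*(a + w) (S(a, w) = -6*(a + w)*(w + 9) = -6*(a + w)*(9 + w) = -6*(9 + w)*(a + w))
k(Q, f) = 88 - 47*Q - 6*Q² (k(Q, f) = ((-54*(-1) - 54*Q - 6*Q² - 6*(-1)*Q) + 58) + (-15 - 9 + Q) = ((54 - 54*Q - 6*Q² + 6*Q) + 58) + (-24 + Q) = ((54 - 48*Q - 6*Q²) + 58) + (-24 + Q) = (112 - 48*Q - 6*Q²) + (-24 + Q) = 88 - 47*Q - 6*Q²)
N = -2495340 (N = -3 + (370060 + (88 - 47*(-695) - 6*(-695)²)) = -3 + (370060 + (88 + 32665 - 6*483025)) = -3 + (370060 + (88 + 32665 - 2898150)) = -3 + (370060 - 2865397) = -3 - 2495337 = -2495340)
N/731672 = -2495340/731672 = -2495340*1/731672 = -623835/182918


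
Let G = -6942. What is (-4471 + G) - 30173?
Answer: -41586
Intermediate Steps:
(-4471 + G) - 30173 = (-4471 - 6942) - 30173 = -11413 - 30173 = -41586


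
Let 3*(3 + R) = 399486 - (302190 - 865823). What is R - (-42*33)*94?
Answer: 1353962/3 ≈ 4.5132e+5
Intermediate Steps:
R = 963110/3 (R = -3 + (399486 - (302190 - 865823))/3 = -3 + (399486 - 1*(-563633))/3 = -3 + (399486 + 563633)/3 = -3 + (⅓)*963119 = -3 + 963119/3 = 963110/3 ≈ 3.2104e+5)
R - (-42*33)*94 = 963110/3 - (-42*33)*94 = 963110/3 - (-1386)*94 = 963110/3 - 1*(-130284) = 963110/3 + 130284 = 1353962/3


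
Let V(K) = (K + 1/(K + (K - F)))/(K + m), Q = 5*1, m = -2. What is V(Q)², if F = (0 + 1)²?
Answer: 2116/729 ≈ 2.9026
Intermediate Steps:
F = 1 (F = 1² = 1)
Q = 5
V(K) = (K + 1/(-1 + 2*K))/(-2 + K) (V(K) = (K + 1/(K + (K - 1*1)))/(K - 2) = (K + 1/(K + (K - 1)))/(-2 + K) = (K + 1/(K + (-1 + K)))/(-2 + K) = (K + 1/(-1 + 2*K))/(-2 + K))
V(Q)² = ((1 - 1*5 + 2*5²)/(2 - 5*5 + 2*5²))² = ((1 - 5 + 2*25)/(2 - 25 + 2*25))² = ((1 - 5 + 50)/(2 - 25 + 50))² = (46/27)² = 2116/729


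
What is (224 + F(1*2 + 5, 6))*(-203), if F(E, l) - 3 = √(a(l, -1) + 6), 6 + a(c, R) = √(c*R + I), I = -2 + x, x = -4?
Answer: -46081 - 203*3^(¼)*(1 + I) ≈ -46348.0 - 267.16*I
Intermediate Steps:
I = -6 (I = -2 - 4 = -6)
a(c, R) = -6 + √(-6 + R*c) (a(c, R) = -6 + √(c*R - 6) = -6 + √(R*c - 6) = -6 + √(-6 + R*c))
F(E, l) = 3 + (-6 - l)^(¼) (F(E, l) = 3 + √((-6 + √(-6 - l)) + 6) = 3 + √(√(-6 - l)) = 3 + (-6 - l)^(¼))
(224 + F(1*2 + 5, 6))*(-203) = (224 + (3 + (-6 - 1*6)^(¼)))*(-203) = (224 + (3 + (-6 - 6)^(¼)))*(-203) = (224 + (3 + (-12)^(¼)))*(-203) = (224 + (3 + (-3)^(¼)*√2))*(-203) = (227 + (-3)^(¼)*√2)*(-203) = -46081 - 203*(-3)^(¼)*√2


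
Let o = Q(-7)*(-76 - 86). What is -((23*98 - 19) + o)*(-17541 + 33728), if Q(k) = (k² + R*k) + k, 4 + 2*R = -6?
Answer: 165738693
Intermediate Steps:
R = -5 (R = -2 + (½)*(-6) = -2 - 3 = -5)
Q(k) = k² - 4*k (Q(k) = (k² - 5*k) + k = k² - 4*k)
o = -12474 (o = (-7*(-4 - 7))*(-76 - 86) = -7*(-11)*(-162) = 77*(-162) = -12474)
-((23*98 - 19) + o)*(-17541 + 33728) = -((23*98 - 19) - 12474)*(-17541 + 33728) = -((2254 - 19) - 12474)*16187 = -(2235 - 12474)*16187 = -(-10239)*16187 = -1*(-165738693) = 165738693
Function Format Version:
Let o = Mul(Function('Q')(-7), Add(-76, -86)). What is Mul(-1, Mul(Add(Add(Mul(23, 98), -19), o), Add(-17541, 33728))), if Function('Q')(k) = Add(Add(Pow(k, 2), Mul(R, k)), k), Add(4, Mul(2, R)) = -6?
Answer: 165738693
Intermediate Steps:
R = -5 (R = Add(-2, Mul(Rational(1, 2), -6)) = Add(-2, -3) = -5)
Function('Q')(k) = Add(Pow(k, 2), Mul(-4, k)) (Function('Q')(k) = Add(Add(Pow(k, 2), Mul(-5, k)), k) = Add(Pow(k, 2), Mul(-4, k)))
o = -12474 (o = Mul(Mul(-7, Add(-4, -7)), Add(-76, -86)) = Mul(Mul(-7, -11), -162) = Mul(77, -162) = -12474)
Mul(-1, Mul(Add(Add(Mul(23, 98), -19), o), Add(-17541, 33728))) = Mul(-1, Mul(Add(Add(Mul(23, 98), -19), -12474), Add(-17541, 33728))) = Mul(-1, Mul(Add(Add(2254, -19), -12474), 16187)) = Mul(-1, Mul(Add(2235, -12474), 16187)) = Mul(-1, Mul(-10239, 16187)) = Mul(-1, -165738693) = 165738693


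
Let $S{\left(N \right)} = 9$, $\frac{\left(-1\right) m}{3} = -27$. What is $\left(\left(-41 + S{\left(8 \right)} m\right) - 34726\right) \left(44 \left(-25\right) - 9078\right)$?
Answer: $346438764$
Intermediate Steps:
$m = 81$ ($m = \left(-3\right) \left(-27\right) = 81$)
$\left(\left(-41 + S{\left(8 \right)} m\right) - 34726\right) \left(44 \left(-25\right) - 9078\right) = \left(\left(-41 + 9 \cdot 81\right) - 34726\right) \left(44 \left(-25\right) - 9078\right) = \left(\left(-41 + 729\right) - 34726\right) \left(-1100 - 9078\right) = \left(688 - 34726\right) \left(-10178\right) = \left(-34038\right) \left(-10178\right) = 346438764$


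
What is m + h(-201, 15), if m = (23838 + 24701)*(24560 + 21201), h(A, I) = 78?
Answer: 2221193257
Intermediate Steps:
m = 2221193179 (m = 48539*45761 = 2221193179)
m + h(-201, 15) = 2221193179 + 78 = 2221193257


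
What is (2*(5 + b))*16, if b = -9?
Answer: -128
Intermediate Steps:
(2*(5 + b))*16 = (2*(5 - 9))*16 = (2*(-4))*16 = -8*16 = -128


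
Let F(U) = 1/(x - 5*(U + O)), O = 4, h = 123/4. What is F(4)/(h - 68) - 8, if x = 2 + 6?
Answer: -9535/1192 ≈ -7.9992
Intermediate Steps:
h = 123/4 (h = 123*(¼) = 123/4 ≈ 30.750)
x = 8
F(U) = 1/(-12 - 5*U) (F(U) = 1/(8 - 5*(U + 4)) = 1/(8 - 5*(4 + U)) = 1/(8 + (-20 - 5*U)) = 1/(-12 - 5*U))
F(4)/(h - 68) - 8 = (-1/(12 + 5*4))/(123/4 - 68) - 8 = (-1/(12 + 20))/(-149/4) - 8 = -(-4)/(149*32) - 8 = -4/149*(-1/32) - 8 = 1/1192 - 8 = -9535/1192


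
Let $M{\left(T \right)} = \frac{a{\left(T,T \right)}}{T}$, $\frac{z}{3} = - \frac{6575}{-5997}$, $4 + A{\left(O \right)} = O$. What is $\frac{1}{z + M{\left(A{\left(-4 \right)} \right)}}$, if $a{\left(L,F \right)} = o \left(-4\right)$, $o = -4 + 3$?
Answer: $\frac{3998}{11151} \approx 0.35853$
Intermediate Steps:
$A{\left(O \right)} = -4 + O$
$o = -1$
$a{\left(L,F \right)} = 4$ ($a{\left(L,F \right)} = \left(-1\right) \left(-4\right) = 4$)
$z = \frac{6575}{1999}$ ($z = 3 \left(- \frac{6575}{-5997}\right) = 3 \left(\left(-6575\right) \left(- \frac{1}{5997}\right)\right) = 3 \cdot \frac{6575}{5997} = \frac{6575}{1999} \approx 3.2891$)
$M{\left(T \right)} = \frac{4}{T}$
$\frac{1}{z + M{\left(A{\left(-4 \right)} \right)}} = \frac{1}{\frac{6575}{1999} + \frac{4}{-4 - 4}} = \frac{1}{\frac{6575}{1999} + \frac{4}{-8}} = \frac{1}{\frac{6575}{1999} + 4 \left(- \frac{1}{8}\right)} = \frac{1}{\frac{6575}{1999} - \frac{1}{2}} = \frac{1}{\frac{11151}{3998}} = \frac{3998}{11151}$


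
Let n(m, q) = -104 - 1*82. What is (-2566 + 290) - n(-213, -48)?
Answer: -2090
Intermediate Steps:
n(m, q) = -186 (n(m, q) = -104 - 82 = -186)
(-2566 + 290) - n(-213, -48) = (-2566 + 290) - 1*(-186) = -2276 + 186 = -2090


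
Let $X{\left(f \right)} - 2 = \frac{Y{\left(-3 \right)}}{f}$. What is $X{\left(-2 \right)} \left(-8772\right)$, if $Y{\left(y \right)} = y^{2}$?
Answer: $21930$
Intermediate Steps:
$X{\left(f \right)} = 2 + \frac{9}{f}$ ($X{\left(f \right)} = 2 + \frac{\left(-3\right)^{2}}{f} = 2 + \frac{9}{f}$)
$X{\left(-2 \right)} \left(-8772\right) = \left(2 + \frac{9}{-2}\right) \left(-8772\right) = \left(2 + 9 \left(- \frac{1}{2}\right)\right) \left(-8772\right) = \left(2 - \frac{9}{2}\right) \left(-8772\right) = \left(- \frac{5}{2}\right) \left(-8772\right) = 21930$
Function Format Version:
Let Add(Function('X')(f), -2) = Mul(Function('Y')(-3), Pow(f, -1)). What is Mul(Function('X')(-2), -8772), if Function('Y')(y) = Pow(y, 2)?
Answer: 21930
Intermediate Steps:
Function('X')(f) = Add(2, Mul(9, Pow(f, -1))) (Function('X')(f) = Add(2, Mul(Pow(-3, 2), Pow(f, -1))) = Add(2, Mul(9, Pow(f, -1))))
Mul(Function('X')(-2), -8772) = Mul(Add(2, Mul(9, Pow(-2, -1))), -8772) = Mul(Add(2, Mul(9, Rational(-1, 2))), -8772) = Mul(Add(2, Rational(-9, 2)), -8772) = Mul(Rational(-5, 2), -8772) = 21930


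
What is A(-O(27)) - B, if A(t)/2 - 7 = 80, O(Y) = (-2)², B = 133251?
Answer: -133077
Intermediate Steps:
O(Y) = 4
A(t) = 174 (A(t) = 14 + 2*80 = 14 + 160 = 174)
A(-O(27)) - B = 174 - 1*133251 = 174 - 133251 = -133077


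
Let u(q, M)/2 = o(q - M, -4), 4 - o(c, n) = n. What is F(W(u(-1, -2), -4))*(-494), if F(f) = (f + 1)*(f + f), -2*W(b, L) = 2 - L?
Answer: -5928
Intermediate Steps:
o(c, n) = 4 - n
u(q, M) = 16 (u(q, M) = 2*(4 - 1*(-4)) = 2*(4 + 4) = 2*8 = 16)
W(b, L) = -1 + L/2 (W(b, L) = -(2 - L)/2 = -1 + L/2)
F(f) = 2*f*(1 + f) (F(f) = (1 + f)*(2*f) = 2*f*(1 + f))
F(W(u(-1, -2), -4))*(-494) = (2*(-1 + (½)*(-4))*(1 + (-1 + (½)*(-4))))*(-494) = (2*(-1 - 2)*(1 + (-1 - 2)))*(-494) = (2*(-3)*(1 - 3))*(-494) = (2*(-3)*(-2))*(-494) = 12*(-494) = -5928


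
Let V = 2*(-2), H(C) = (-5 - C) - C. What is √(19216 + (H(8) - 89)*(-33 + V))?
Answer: √23286 ≈ 152.60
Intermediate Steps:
H(C) = -5 - 2*C
V = -4
√(19216 + (H(8) - 89)*(-33 + V)) = √(19216 + ((-5 - 2*8) - 89)*(-33 - 4)) = √(19216 + ((-5 - 16) - 89)*(-37)) = √(19216 + (-21 - 89)*(-37)) = √(19216 - 110*(-37)) = √(19216 + 4070) = √23286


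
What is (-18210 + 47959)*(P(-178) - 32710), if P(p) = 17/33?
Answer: -32111457337/33 ≈ -9.7307e+8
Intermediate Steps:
P(p) = 17/33 (P(p) = 17*(1/33) = 17/33)
(-18210 + 47959)*(P(-178) - 32710) = (-18210 + 47959)*(17/33 - 32710) = 29749*(-1079413/33) = -32111457337/33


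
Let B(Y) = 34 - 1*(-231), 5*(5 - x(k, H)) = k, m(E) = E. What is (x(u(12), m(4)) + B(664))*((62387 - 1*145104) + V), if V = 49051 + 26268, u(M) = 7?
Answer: -9935514/5 ≈ -1.9871e+6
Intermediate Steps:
x(k, H) = 5 - k/5
V = 75319
B(Y) = 265 (B(Y) = 34 + 231 = 265)
(x(u(12), m(4)) + B(664))*((62387 - 1*145104) + V) = ((5 - 1/5*7) + 265)*((62387 - 1*145104) + 75319) = ((5 - 7/5) + 265)*((62387 - 145104) + 75319) = (18/5 + 265)*(-82717 + 75319) = (1343/5)*(-7398) = -9935514/5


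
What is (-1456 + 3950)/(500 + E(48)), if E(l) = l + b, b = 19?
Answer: 2494/567 ≈ 4.3986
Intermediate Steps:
E(l) = 19 + l (E(l) = l + 19 = 19 + l)
(-1456 + 3950)/(500 + E(48)) = (-1456 + 3950)/(500 + (19 + 48)) = 2494/(500 + 67) = 2494/567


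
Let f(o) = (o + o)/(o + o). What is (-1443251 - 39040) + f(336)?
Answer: -1482290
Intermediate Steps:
f(o) = 1 (f(o) = (2*o)/((2*o)) = (2*o)*(1/(2*o)) = 1)
(-1443251 - 39040) + f(336) = (-1443251 - 39040) + 1 = -1482291 + 1 = -1482290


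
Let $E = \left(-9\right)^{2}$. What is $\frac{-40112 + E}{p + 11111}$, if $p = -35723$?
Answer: $\frac{40031}{24612} \approx 1.6265$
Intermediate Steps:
$E = 81$
$\frac{-40112 + E}{p + 11111} = \frac{-40112 + 81}{-35723 + 11111} = - \frac{40031}{-24612} = \left(-40031\right) \left(- \frac{1}{24612}\right) = \frac{40031}{24612}$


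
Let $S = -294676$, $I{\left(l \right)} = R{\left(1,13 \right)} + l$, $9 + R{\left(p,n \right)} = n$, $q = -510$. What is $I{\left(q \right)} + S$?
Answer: $-295182$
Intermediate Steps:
$R{\left(p,n \right)} = -9 + n$
$I{\left(l \right)} = 4 + l$ ($I{\left(l \right)} = \left(-9 + 13\right) + l = 4 + l$)
$I{\left(q \right)} + S = \left(4 - 510\right) - 294676 = -506 - 294676 = -295182$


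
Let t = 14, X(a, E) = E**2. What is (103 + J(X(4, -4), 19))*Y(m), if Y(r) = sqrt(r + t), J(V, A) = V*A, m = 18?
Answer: 1628*sqrt(2) ≈ 2302.3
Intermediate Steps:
J(V, A) = A*V
Y(r) = sqrt(14 + r) (Y(r) = sqrt(r + 14) = sqrt(14 + r))
(103 + J(X(4, -4), 19))*Y(m) = (103 + 19*(-4)**2)*sqrt(14 + 18) = (103 + 19*16)*sqrt(32) = (103 + 304)*(4*sqrt(2)) = 407*(4*sqrt(2)) = 1628*sqrt(2)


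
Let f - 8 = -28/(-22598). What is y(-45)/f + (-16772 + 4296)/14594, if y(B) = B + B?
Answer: -3992172449/329846291 ≈ -12.103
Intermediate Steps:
y(B) = 2*B
f = 90406/11299 (f = 8 - 28/(-22598) = 8 - 28*(-1/22598) = 8 + 14/11299 = 90406/11299 ≈ 8.0012)
y(-45)/f + (-16772 + 4296)/14594 = (2*(-45))/(90406/11299) + (-16772 + 4296)/14594 = -90*11299/90406 - 12476*1/14594 = -508455/45203 - 6238/7297 = -3992172449/329846291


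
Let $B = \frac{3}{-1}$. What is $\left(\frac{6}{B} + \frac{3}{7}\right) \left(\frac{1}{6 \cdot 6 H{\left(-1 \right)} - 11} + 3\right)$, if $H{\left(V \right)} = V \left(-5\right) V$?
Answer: $- \frac{6292}{1337} \approx -4.7061$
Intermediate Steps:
$H{\left(V \right)} = - 5 V^{2}$ ($H{\left(V \right)} = - 5 V V = - 5 V^{2}$)
$B = -3$ ($B = 3 \left(-1\right) = -3$)
$\left(\frac{6}{B} + \frac{3}{7}\right) \left(\frac{1}{6 \cdot 6 H{\left(-1 \right)} - 11} + 3\right) = \left(\frac{6}{-3} + \frac{3}{7}\right) \left(\frac{1}{6 \cdot 6 \left(- 5 \left(-1\right)^{2}\right) - 11} + 3\right) = \left(6 \left(- \frac{1}{3}\right) + 3 \cdot \frac{1}{7}\right) \left(\frac{1}{36 \left(\left(-5\right) 1\right) - 11} + 3\right) = \left(-2 + \frac{3}{7}\right) \left(\frac{1}{36 \left(-5\right) - 11} + 3\right) = - \frac{11 \left(\frac{1}{-180 - 11} + 3\right)}{7} = - \frac{11 \left(\frac{1}{-191} + 3\right)}{7} = - \frac{11 \left(- \frac{1}{191} + 3\right)}{7} = \left(- \frac{11}{7}\right) \frac{572}{191} = - \frac{6292}{1337}$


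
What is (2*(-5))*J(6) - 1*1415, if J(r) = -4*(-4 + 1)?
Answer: -1535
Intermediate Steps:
J(r) = 12 (J(r) = -4*(-3) = 12)
(2*(-5))*J(6) - 1*1415 = (2*(-5))*12 - 1*1415 = -10*12 - 1415 = -120 - 1415 = -1535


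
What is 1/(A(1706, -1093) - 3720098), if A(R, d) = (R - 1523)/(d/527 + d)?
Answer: -192368/715627844211 ≈ -2.6881e-7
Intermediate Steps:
A(R, d) = 527*(-1523 + R)/(528*d) (A(R, d) = (-1523 + R)/(d*(1/527) + d) = (-1523 + R)/(d/527 + d) = (-1523 + R)/((528*d/527)) = (-1523 + R)*(527/(528*d)) = 527*(-1523 + R)/(528*d))
1/(A(1706, -1093) - 3720098) = 1/((527/528)*(-1523 + 1706)/(-1093) - 3720098) = 1/((527/528)*(-1/1093)*183 - 3720098) = 1/(-32147/192368 - 3720098) = 1/(-715627844211/192368) = -192368/715627844211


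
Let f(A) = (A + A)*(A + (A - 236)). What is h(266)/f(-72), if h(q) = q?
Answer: 7/1440 ≈ 0.0048611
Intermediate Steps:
f(A) = 2*A*(-236 + 2*A) (f(A) = (2*A)*(A + (-236 + A)) = (2*A)*(-236 + 2*A) = 2*A*(-236 + 2*A))
h(266)/f(-72) = 266/((4*(-72)*(-118 - 72))) = 266/((4*(-72)*(-190))) = 266/54720 = 266*(1/54720) = 7/1440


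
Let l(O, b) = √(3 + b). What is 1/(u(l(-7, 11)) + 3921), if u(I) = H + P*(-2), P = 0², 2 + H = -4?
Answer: 1/3915 ≈ 0.00025543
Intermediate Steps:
H = -6 (H = -2 - 4 = -6)
P = 0
u(I) = -6 (u(I) = -6 + 0*(-2) = -6 + 0 = -6)
1/(u(l(-7, 11)) + 3921) = 1/(-6 + 3921) = 1/3915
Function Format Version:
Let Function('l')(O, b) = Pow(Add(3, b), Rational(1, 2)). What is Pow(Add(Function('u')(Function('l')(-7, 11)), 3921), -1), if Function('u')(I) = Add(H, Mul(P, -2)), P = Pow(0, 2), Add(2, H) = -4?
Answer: Rational(1, 3915) ≈ 0.00025543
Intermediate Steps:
H = -6 (H = Add(-2, -4) = -6)
P = 0
Function('u')(I) = -6 (Function('u')(I) = Add(-6, Mul(0, -2)) = Add(-6, 0) = -6)
Pow(Add(Function('u')(Function('l')(-7, 11)), 3921), -1) = Pow(Add(-6, 3921), -1) = Pow(3915, -1) = Rational(1, 3915)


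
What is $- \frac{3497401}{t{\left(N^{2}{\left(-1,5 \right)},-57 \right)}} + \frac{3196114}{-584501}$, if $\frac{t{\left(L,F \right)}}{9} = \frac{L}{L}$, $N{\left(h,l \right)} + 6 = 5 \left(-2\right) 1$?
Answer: $- \frac{2044263146927}{5260509} \approx -3.8861 \cdot 10^{5}$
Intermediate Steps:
$N{\left(h,l \right)} = -16$ ($N{\left(h,l \right)} = -6 + 5 \left(-2\right) 1 = -6 - 10 = -16$)
$t{\left(L,F \right)} = 9$ ($t{\left(L,F \right)} = 9 \frac{L}{L} = 9 \cdot 1 = 9$)
$- \frac{3497401}{t{\left(N^{2}{\left(-1,5 \right)},-57 \right)}} + \frac{3196114}{-584501} = - \frac{3497401}{9} + \frac{3196114}{-584501} = \left(-3497401\right) \frac{1}{9} + 3196114 \left(- \frac{1}{584501}\right) = - \frac{3497401}{9} - \frac{3196114}{584501} = - \frac{2044263146927}{5260509}$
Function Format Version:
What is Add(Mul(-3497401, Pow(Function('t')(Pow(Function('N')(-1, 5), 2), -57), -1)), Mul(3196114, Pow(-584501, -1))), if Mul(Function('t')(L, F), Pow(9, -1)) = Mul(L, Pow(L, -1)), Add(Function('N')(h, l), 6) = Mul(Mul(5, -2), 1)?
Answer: Rational(-2044263146927, 5260509) ≈ -3.8861e+5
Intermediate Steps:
Function('N')(h, l) = -16 (Function('N')(h, l) = Add(-6, Mul(Mul(5, -2), 1)) = Add(-6, Mul(-10, 1)) = Add(-6, -10) = -16)
Function('t')(L, F) = 9 (Function('t')(L, F) = Mul(9, Mul(L, Pow(L, -1))) = Mul(9, 1) = 9)
Add(Mul(-3497401, Pow(Function('t')(Pow(Function('N')(-1, 5), 2), -57), -1)), Mul(3196114, Pow(-584501, -1))) = Add(Mul(-3497401, Pow(9, -1)), Mul(3196114, Pow(-584501, -1))) = Add(Mul(-3497401, Rational(1, 9)), Mul(3196114, Rational(-1, 584501))) = Add(Rational(-3497401, 9), Rational(-3196114, 584501)) = Rational(-2044263146927, 5260509)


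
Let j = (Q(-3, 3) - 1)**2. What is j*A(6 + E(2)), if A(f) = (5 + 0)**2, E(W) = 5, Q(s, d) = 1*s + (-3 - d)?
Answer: 2500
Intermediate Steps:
Q(s, d) = -3 + s - d (Q(s, d) = s + (-3 - d) = -3 + s - d)
A(f) = 25 (A(f) = 5**2 = 25)
j = 100 (j = ((-3 - 3 - 1*3) - 1)**2 = ((-3 - 3 - 3) - 1)**2 = (-9 - 1)**2 = (-10)**2 = 100)
j*A(6 + E(2)) = 100*25 = 2500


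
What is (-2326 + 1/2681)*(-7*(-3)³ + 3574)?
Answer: -23466086815/2681 ≈ -8.7527e+6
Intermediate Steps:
(-2326 + 1/2681)*(-7*(-3)³ + 3574) = (-2326 + 1/2681)*(-7*(-27) + 3574) = -6236005*(189 + 3574)/2681 = -6236005/2681*3763 = -23466086815/2681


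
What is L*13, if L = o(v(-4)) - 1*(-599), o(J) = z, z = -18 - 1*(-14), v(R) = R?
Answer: 7735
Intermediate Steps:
z = -4 (z = -18 + 14 = -4)
o(J) = -4
L = 595 (L = -4 - 1*(-599) = -4 + 599 = 595)
L*13 = 595*13 = 7735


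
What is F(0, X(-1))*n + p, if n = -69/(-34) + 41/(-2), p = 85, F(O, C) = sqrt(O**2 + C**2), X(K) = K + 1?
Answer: 85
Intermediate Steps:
X(K) = 1 + K
F(O, C) = sqrt(C**2 + O**2)
n = -314/17 (n = -69*(-1/34) + 41*(-1/2) = 69/34 - 41/2 = -314/17 ≈ -18.471)
F(0, X(-1))*n + p = sqrt((1 - 1)**2 + 0**2)*(-314/17) + 85 = sqrt(0**2 + 0)*(-314/17) + 85 = sqrt(0 + 0)*(-314/17) + 85 = sqrt(0)*(-314/17) + 85 = 0*(-314/17) + 85 = 0 + 85 = 85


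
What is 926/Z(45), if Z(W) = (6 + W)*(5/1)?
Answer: 926/255 ≈ 3.6314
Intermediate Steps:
Z(W) = 30 + 5*W (Z(W) = (6 + W)*(5*1) = (6 + W)*5 = 30 + 5*W)
926/Z(45) = 926/(30 + 5*45) = 926/(30 + 225) = 926/255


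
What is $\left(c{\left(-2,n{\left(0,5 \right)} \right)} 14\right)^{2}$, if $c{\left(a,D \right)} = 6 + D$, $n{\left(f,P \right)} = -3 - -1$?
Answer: $3136$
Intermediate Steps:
$n{\left(f,P \right)} = -2$ ($n{\left(f,P \right)} = -3 + 1 = -2$)
$\left(c{\left(-2,n{\left(0,5 \right)} \right)} 14\right)^{2} = \left(\left(6 - 2\right) 14\right)^{2} = \left(4 \cdot 14\right)^{2} = 56^{2} = 3136$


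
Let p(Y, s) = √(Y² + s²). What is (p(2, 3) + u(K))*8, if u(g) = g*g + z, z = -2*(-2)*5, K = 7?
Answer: 552 + 8*√13 ≈ 580.84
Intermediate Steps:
z = 20 (z = 4*5 = 20)
u(g) = 20 + g² (u(g) = g*g + 20 = g² + 20 = 20 + g²)
(p(2, 3) + u(K))*8 = (√(2² + 3²) + (20 + 7²))*8 = (√(4 + 9) + (20 + 49))*8 = (√13 + 69)*8 = (69 + √13)*8 = 552 + 8*√13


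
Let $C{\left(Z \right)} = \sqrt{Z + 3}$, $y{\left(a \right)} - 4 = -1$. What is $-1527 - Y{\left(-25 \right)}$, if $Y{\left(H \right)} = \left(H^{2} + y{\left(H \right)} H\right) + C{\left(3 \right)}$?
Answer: $-2077 - \sqrt{6} \approx -2079.4$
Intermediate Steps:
$y{\left(a \right)} = 3$ ($y{\left(a \right)} = 4 - 1 = 3$)
$C{\left(Z \right)} = \sqrt{3 + Z}$
$Y{\left(H \right)} = \sqrt{6} + H^{2} + 3 H$ ($Y{\left(H \right)} = \left(H^{2} + 3 H\right) + \sqrt{3 + 3} = \left(H^{2} + 3 H\right) + \sqrt{6} = \sqrt{6} + H^{2} + 3 H$)
$-1527 - Y{\left(-25 \right)} = -1527 - \left(\sqrt{6} + \left(-25\right)^{2} + 3 \left(-25\right)\right) = -1527 - \left(\sqrt{6} + 625 - 75\right) = -1527 - \left(550 + \sqrt{6}\right) = -2077 - \sqrt{6}$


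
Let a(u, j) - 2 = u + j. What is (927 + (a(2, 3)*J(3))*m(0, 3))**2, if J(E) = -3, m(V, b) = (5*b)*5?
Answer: 419904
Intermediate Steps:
m(V, b) = 25*b
a(u, j) = 2 + j + u (a(u, j) = 2 + (u + j) = 2 + (j + u) = 2 + j + u)
(927 + (a(2, 3)*J(3))*m(0, 3))**2 = (927 + ((2 + 3 + 2)*(-3))*(25*3))**2 = (927 + (7*(-3))*75)**2 = (927 - 21*75)**2 = (927 - 1575)**2 = (-648)**2 = 419904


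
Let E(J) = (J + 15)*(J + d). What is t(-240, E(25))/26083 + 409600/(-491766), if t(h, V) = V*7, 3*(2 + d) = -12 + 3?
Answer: -3964853600/6413366289 ≈ -0.61822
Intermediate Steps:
d = -5 (d = -2 + (-12 + 3)/3 = -2 + (⅓)*(-9) = -2 - 3 = -5)
E(J) = (-5 + J)*(15 + J) (E(J) = (J + 15)*(J - 5) = (15 + J)*(-5 + J) = (-5 + J)*(15 + J))
t(h, V) = 7*V
t(-240, E(25))/26083 + 409600/(-491766) = (7*(-75 + 25² + 10*25))/26083 + 409600/(-491766) = (7*(-75 + 625 + 250))*(1/26083) + 409600*(-1/491766) = (7*800)*(1/26083) - 204800/245883 = 5600*(1/26083) - 204800/245883 = 5600/26083 - 204800/245883 = -3964853600/6413366289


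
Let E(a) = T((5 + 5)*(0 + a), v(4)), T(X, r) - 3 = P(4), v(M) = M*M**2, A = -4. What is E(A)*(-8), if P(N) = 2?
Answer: -40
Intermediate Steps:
v(M) = M**3
T(X, r) = 5 (T(X, r) = 3 + 2 = 5)
E(a) = 5
E(A)*(-8) = 5*(-8) = -40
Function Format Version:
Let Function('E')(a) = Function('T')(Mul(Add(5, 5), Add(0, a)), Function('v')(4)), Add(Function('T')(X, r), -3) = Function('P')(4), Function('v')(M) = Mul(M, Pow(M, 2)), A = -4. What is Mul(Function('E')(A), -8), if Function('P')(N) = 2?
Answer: -40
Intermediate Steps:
Function('v')(M) = Pow(M, 3)
Function('T')(X, r) = 5 (Function('T')(X, r) = Add(3, 2) = 5)
Function('E')(a) = 5
Mul(Function('E')(A), -8) = Mul(5, -8) = -40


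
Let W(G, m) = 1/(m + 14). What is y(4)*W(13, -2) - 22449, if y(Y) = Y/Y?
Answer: -269387/12 ≈ -22449.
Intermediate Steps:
y(Y) = 1
W(G, m) = 1/(14 + m)
y(4)*W(13, -2) - 22449 = 1/(14 - 2) - 22449 = 1/12 - 22449 = -269387/12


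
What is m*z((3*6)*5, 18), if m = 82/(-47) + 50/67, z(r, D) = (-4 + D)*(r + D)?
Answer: -4753728/3149 ≈ -1509.6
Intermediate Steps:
z(r, D) = (-4 + D)*(D + r)
m = -3144/3149 (m = 82*(-1/47) + 50*(1/67) = -82/47 + 50/67 = -3144/3149 ≈ -0.99841)
m*z((3*6)*5, 18) = -3144*(18² - 4*18 - 4*3*6*5 + 18*((3*6)*5))/3149 = -3144*(324 - 72 - 72*5 + 18*(18*5))/3149 = -3144*(324 - 72 - 4*90 + 18*90)/3149 = -3144*(324 - 72 - 360 + 1620)/3149 = -3144/3149*1512 = -4753728/3149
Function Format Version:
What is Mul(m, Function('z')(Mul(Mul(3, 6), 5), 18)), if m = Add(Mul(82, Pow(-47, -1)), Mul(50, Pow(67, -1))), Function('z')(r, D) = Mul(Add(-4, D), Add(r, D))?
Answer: Rational(-4753728, 3149) ≈ -1509.6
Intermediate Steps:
Function('z')(r, D) = Mul(Add(-4, D), Add(D, r))
m = Rational(-3144, 3149) (m = Add(Mul(82, Rational(-1, 47)), Mul(50, Rational(1, 67))) = Add(Rational(-82, 47), Rational(50, 67)) = Rational(-3144, 3149) ≈ -0.99841)
Mul(m, Function('z')(Mul(Mul(3, 6), 5), 18)) = Mul(Rational(-3144, 3149), Add(Pow(18, 2), Mul(-4, 18), Mul(-4, Mul(Mul(3, 6), 5)), Mul(18, Mul(Mul(3, 6), 5)))) = Mul(Rational(-3144, 3149), Add(324, -72, Mul(-4, Mul(18, 5)), Mul(18, Mul(18, 5)))) = Mul(Rational(-3144, 3149), Add(324, -72, Mul(-4, 90), Mul(18, 90))) = Mul(Rational(-3144, 3149), Add(324, -72, -360, 1620)) = Mul(Rational(-3144, 3149), 1512) = Rational(-4753728, 3149)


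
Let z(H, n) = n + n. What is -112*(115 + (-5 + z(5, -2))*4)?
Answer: -8848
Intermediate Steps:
z(H, n) = 2*n
-112*(115 + (-5 + z(5, -2))*4) = -112*(115 + (-5 + 2*(-2))*4) = -112*(115 + (-5 - 4)*4) = -112*(115 - 9*4) = -112*(115 - 36) = -112*79 = -8848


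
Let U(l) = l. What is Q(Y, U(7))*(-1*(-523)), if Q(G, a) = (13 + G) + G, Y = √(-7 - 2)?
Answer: 6799 + 3138*I ≈ 6799.0 + 3138.0*I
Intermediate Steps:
Y = 3*I (Y = √(-9) = 3*I ≈ 3.0*I)
Q(G, a) = 13 + 2*G
Q(Y, U(7))*(-1*(-523)) = (13 + 2*(3*I))*(-1*(-523)) = (13 + 6*I)*523 = 6799 + 3138*I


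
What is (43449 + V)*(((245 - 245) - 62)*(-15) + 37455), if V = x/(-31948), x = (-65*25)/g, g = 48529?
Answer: 198903761420803785/119261884 ≈ 1.6678e+9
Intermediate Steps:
x = -125/3733 (x = -65*25/48529 = -1625*1/48529 = -125/3733 ≈ -0.033485)
V = 125/119261884 (V = -125/3733/(-31948) = -125/3733*(-1/31948) = 125/119261884 ≈ 1.0481e-6)
(43449 + V)*(((245 - 245) - 62)*(-15) + 37455) = (43449 + 125/119261884)*(((245 - 245) - 62)*(-15) + 37455) = 5181809598041*((0 - 62)*(-15) + 37455)/119261884 = 5181809598041*(-62*(-15) + 37455)/119261884 = 5181809598041*(930 + 37455)/119261884 = (5181809598041/119261884)*38385 = 198903761420803785/119261884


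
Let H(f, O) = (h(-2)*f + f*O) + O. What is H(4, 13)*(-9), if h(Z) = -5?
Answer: -405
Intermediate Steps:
H(f, O) = O - 5*f + O*f (H(f, O) = (-5*f + f*O) + O = (-5*f + O*f) + O = O - 5*f + O*f)
H(4, 13)*(-9) = (13 - 5*4 + 13*4)*(-9) = (13 - 20 + 52)*(-9) = 45*(-9) = -405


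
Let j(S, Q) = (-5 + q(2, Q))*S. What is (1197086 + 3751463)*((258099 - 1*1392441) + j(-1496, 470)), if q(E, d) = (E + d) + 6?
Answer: -9114979830550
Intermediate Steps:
q(E, d) = 6 + E + d
j(S, Q) = S*(3 + Q) (j(S, Q) = (-5 + (6 + 2 + Q))*S = (-5 + (8 + Q))*S = (3 + Q)*S = S*(3 + Q))
(1197086 + 3751463)*((258099 - 1*1392441) + j(-1496, 470)) = (1197086 + 3751463)*((258099 - 1*1392441) - 1496*(3 + 470)) = 4948549*((258099 - 1392441) - 1496*473) = 4948549*(-1134342 - 707608) = 4948549*(-1841950) = -9114979830550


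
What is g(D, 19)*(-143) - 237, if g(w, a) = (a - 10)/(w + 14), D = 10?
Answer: -2325/8 ≈ -290.63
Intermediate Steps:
g(w, a) = (-10 + a)/(14 + w)
g(D, 19)*(-143) - 237 = ((-10 + 19)/(14 + 10))*(-143) - 237 = (9/24)*(-143) - 237 = ((1/24)*9)*(-143) - 237 = (3/8)*(-143) - 237 = -429/8 - 237 = -2325/8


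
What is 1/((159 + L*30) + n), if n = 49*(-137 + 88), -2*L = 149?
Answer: -1/4477 ≈ -0.00022336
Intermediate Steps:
L = -149/2 (L = -½*149 = -149/2 ≈ -74.500)
n = -2401 (n = 49*(-49) = -2401)
1/((159 + L*30) + n) = 1/((159 - 149/2*30) - 2401) = 1/((159 - 2235) - 2401) = 1/(-2076 - 2401) = 1/(-4477) = -1/4477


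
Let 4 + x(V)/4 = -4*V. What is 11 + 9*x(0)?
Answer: -133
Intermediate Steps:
x(V) = -16 - 16*V (x(V) = -16 + 4*(-4*V) = -16 - 16*V)
11 + 9*x(0) = 11 + 9*(-16 - 16*0) = 11 + 9*(-16 + 0) = 11 + 9*(-16) = 11 - 144 = -133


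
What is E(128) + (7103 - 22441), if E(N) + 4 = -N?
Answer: -15470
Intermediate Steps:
E(N) = -4 - N
E(128) + (7103 - 22441) = (-4 - 1*128) + (7103 - 22441) = (-4 - 128) - 15338 = -132 - 15338 = -15470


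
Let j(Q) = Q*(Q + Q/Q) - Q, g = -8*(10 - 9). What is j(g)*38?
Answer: 2432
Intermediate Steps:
g = -8 (g = -8*1 = -8)
j(Q) = -Q + Q*(1 + Q) (j(Q) = Q*(Q + 1) - Q = Q*(1 + Q) - Q = -Q + Q*(1 + Q))
j(g)*38 = (-8)²*38 = 64*38 = 2432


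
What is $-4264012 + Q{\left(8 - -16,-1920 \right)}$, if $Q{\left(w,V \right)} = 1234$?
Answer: $-4262778$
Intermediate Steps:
$-4264012 + Q{\left(8 - -16,-1920 \right)} = -4264012 + 1234 = -4262778$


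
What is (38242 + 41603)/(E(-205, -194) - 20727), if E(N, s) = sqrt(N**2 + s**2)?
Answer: -1654947315/429528868 - 79845*sqrt(79661)/429528868 ≈ -3.9054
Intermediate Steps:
(38242 + 41603)/(E(-205, -194) - 20727) = (38242 + 41603)/(sqrt((-205)**2 + (-194)**2) - 20727) = 79845/(sqrt(42025 + 37636) - 20727) = 79845/(sqrt(79661) - 20727) = 79845/(-20727 + sqrt(79661))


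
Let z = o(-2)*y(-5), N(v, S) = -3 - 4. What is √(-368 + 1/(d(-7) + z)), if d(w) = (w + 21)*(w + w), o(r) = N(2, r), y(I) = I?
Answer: I*√9539089/161 ≈ 19.184*I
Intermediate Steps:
N(v, S) = -7
o(r) = -7
d(w) = 2*w*(21 + w) (d(w) = (21 + w)*(2*w) = 2*w*(21 + w))
z = 35 (z = -7*(-5) = 35)
√(-368 + 1/(d(-7) + z)) = √(-368 + 1/(2*(-7)*(21 - 7) + 35)) = √(-368 + 1/(2*(-7)*14 + 35)) = √(-368 + 1/(-196 + 35)) = √(-368 + 1/(-161)) = √(-368 - 1/161) = √(-59249/161) = I*√9539089/161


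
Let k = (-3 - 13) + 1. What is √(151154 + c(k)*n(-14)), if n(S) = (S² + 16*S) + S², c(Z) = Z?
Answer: √148634 ≈ 385.53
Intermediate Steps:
k = -15 (k = -16 + 1 = -15)
n(S) = 2*S² + 16*S
√(151154 + c(k)*n(-14)) = √(151154 - 30*(-14)*(8 - 14)) = √(151154 - 30*(-14)*(-6)) = √(151154 - 15*168) = √(151154 - 2520) = √148634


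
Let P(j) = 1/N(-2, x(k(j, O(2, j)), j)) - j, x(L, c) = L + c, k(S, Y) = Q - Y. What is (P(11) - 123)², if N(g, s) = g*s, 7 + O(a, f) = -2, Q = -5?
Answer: 16168441/900 ≈ 17965.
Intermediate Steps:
O(a, f) = -9 (O(a, f) = -7 - 2 = -9)
k(S, Y) = -5 - Y
P(j) = 1/(-8 - 2*j) - j (P(j) = 1/(-2*((-5 - 1*(-9)) + j)) - j = 1/(-2*((-5 + 9) + j)) - j = 1/(-2*(4 + j)) - j = 1/(-8 - 2*j) - j)
(P(11) - 123)² = ((-½ - 1*11*(4 + 11))/(4 + 11) - 123)² = ((-½ - 1*11*15)/15 - 123)² = ((-½ - 165)/15 - 123)² = ((1/15)*(-331/2) - 123)² = (-331/30 - 123)² = (-4021/30)² = 16168441/900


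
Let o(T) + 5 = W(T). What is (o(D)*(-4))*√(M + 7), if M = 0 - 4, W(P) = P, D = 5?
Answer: 0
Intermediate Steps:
M = -4
o(T) = -5 + T
(o(D)*(-4))*√(M + 7) = ((-5 + 5)*(-4))*√(-4 + 7) = (0*(-4))*√3 = 0*√3 = 0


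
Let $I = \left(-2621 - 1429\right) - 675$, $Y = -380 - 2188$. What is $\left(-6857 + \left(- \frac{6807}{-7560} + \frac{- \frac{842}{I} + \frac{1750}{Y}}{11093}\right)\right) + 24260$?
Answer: $\frac{111550915400741}{6409535400} \approx 17404.0$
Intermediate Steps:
$Y = -2568$
$I = -4725$ ($I = -4050 - 675 = -4725$)
$\left(-6857 + \left(- \frac{6807}{-7560} + \frac{- \frac{842}{I} + \frac{1750}{Y}}{11093}\right)\right) + 24260 = \left(-6857 + \left(- \frac{6807}{-7560} + \frac{- \frac{842}{-4725} + \frac{1750}{-2568}}{11093}\right)\right) + 24260 = \left(-6857 + \left(\left(-6807\right) \left(- \frac{1}{7560}\right) + \left(\left(-842\right) \left(- \frac{1}{4725}\right) + 1750 \left(- \frac{1}{2568}\right)\right) \frac{1}{11093}\right)\right) + 24260 = \left(-6857 + \left(\frac{2269}{2520} + \left(\frac{842}{4725} - \frac{875}{1284}\right) \frac{1}{11093}\right)\right) + 24260 = \left(-6857 + \left(\frac{2269}{2520} - \frac{1017749}{22433373900}\right)\right) + 24260 = \left(-6857 + \frac{5770834541}{6409535400}\right) + 24260 = - \frac{43944413403259}{6409535400} + 24260 = \frac{111550915400741}{6409535400}$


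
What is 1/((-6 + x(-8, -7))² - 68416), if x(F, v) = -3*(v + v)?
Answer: -1/67120 ≈ -1.4899e-5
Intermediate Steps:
x(F, v) = -6*v
1/((-6 + x(-8, -7))² - 68416) = 1/((-6 - 6*(-7))² - 68416) = 1/((-6 + 42)² - 68416) = 1/(36² - 68416) = 1/(1296 - 68416) = 1/(-67120) = -1/67120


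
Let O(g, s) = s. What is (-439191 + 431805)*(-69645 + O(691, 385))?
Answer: 511554360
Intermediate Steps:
(-439191 + 431805)*(-69645 + O(691, 385)) = (-439191 + 431805)*(-69645 + 385) = -7386*(-69260) = 511554360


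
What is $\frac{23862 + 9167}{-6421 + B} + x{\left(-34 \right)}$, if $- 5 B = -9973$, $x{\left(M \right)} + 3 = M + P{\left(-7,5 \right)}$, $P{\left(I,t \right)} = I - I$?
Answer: $- \frac{984029}{22132} \approx -44.462$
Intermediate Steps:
$P{\left(I,t \right)} = 0$
$x{\left(M \right)} = -3 + M$ ($x{\left(M \right)} = -3 + \left(M + 0\right) = -3 + M$)
$B = \frac{9973}{5}$ ($B = \left(- \frac{1}{5}\right) \left(-9973\right) = \frac{9973}{5} \approx 1994.6$)
$\frac{23862 + 9167}{-6421 + B} + x{\left(-34 \right)} = \frac{23862 + 9167}{-6421 + \frac{9973}{5}} - 37 = \frac{33029}{- \frac{22132}{5}} - 37 = 33029 \left(- \frac{5}{22132}\right) - 37 = - \frac{165145}{22132} - 37 = - \frac{984029}{22132}$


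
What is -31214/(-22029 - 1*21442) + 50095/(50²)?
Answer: 451142949/21735500 ≈ 20.756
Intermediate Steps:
-31214/(-22029 - 1*21442) + 50095/(50²) = -31214/(-22029 - 21442) + 50095/2500 = -31214/(-43471) + 50095*(1/2500) = -31214*(-1/43471) + 10019/500 = 31214/43471 + 10019/500 = 451142949/21735500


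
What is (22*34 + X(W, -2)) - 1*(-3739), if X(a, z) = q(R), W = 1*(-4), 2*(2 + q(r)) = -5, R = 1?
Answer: 8965/2 ≈ 4482.5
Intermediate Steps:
q(r) = -9/2 (q(r) = -2 + (½)*(-5) = -2 - 5/2 = -9/2)
W = -4
X(a, z) = -9/2
(22*34 + X(W, -2)) - 1*(-3739) = (22*34 - 9/2) - 1*(-3739) = (748 - 9/2) + 3739 = 1487/2 + 3739 = 8965/2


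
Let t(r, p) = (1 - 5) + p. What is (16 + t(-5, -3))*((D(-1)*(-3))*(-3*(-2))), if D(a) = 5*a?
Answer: 810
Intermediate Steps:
t(r, p) = -4 + p
(16 + t(-5, -3))*((D(-1)*(-3))*(-3*(-2))) = (16 + (-4 - 3))*(((5*(-1))*(-3))*(-3*(-2))) = (16 - 7)*(-5*(-3)*6) = 9*(15*6) = 9*90 = 810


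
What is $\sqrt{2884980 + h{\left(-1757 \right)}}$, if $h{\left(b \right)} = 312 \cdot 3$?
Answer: $2 \sqrt{721479} \approx 1698.8$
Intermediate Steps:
$h{\left(b \right)} = 936$
$\sqrt{2884980 + h{\left(-1757 \right)}} = \sqrt{2884980 + 936} = \sqrt{2885916} = 2 \sqrt{721479}$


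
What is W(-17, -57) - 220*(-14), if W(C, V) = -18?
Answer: 3062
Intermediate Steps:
W(-17, -57) - 220*(-14) = -18 - 220*(-14) = -18 - 1*(-3080) = -18 + 3080 = 3062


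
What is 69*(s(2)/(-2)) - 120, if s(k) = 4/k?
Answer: -189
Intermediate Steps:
69*(s(2)/(-2)) - 120 = 69*((4/2)/(-2)) - 120 = 69*((4*(½))*(-½)) - 120 = 69*(2*(-½)) - 120 = 69*(-1) - 120 = -69 - 120 = -189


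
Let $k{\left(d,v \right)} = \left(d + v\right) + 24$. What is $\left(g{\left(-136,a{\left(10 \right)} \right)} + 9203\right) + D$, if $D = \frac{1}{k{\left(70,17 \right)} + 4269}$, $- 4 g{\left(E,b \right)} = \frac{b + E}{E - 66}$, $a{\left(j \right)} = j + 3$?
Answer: $\frac{8142311797}{884760} \approx 9202.8$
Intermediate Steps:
$k{\left(d,v \right)} = 24 + d + v$
$a{\left(j \right)} = 3 + j$
$g{\left(E,b \right)} = - \frac{E + b}{4 \left(-66 + E\right)}$ ($g{\left(E,b \right)} = - \frac{\left(b + E\right) \frac{1}{E - 66}}{4} = - \frac{\left(E + b\right) \frac{1}{-66 + E}}{4} = - \frac{\frac{1}{-66 + E} \left(E + b\right)}{4} = - \frac{E + b}{4 \left(-66 + E\right)}$)
$D = \frac{1}{4380}$ ($D = \frac{1}{\left(24 + 70 + 17\right) + 4269} = \frac{1}{111 + 4269} = \frac{1}{4380} \approx 0.00022831$)
$\left(g{\left(-136,a{\left(10 \right)} \right)} + 9203\right) + D = \left(\frac{\left(-1\right) \left(-136\right) - \left(3 + 10\right)}{4 \left(-66 - 136\right)} + 9203\right) + \frac{1}{4380} = \left(\frac{136 - 13}{4 \left(-202\right)} + 9203\right) + \frac{1}{4380} = \left(\frac{1}{4} \left(- \frac{1}{202}\right) \left(136 - 13\right) + 9203\right) + \frac{1}{4380} = \left(\frac{1}{4} \left(- \frac{1}{202}\right) 123 + 9203\right) + \frac{1}{4380} = \left(- \frac{123}{808} + 9203\right) + \frac{1}{4380} = \frac{7435901}{808} + \frac{1}{4380} = \frac{8142311797}{884760}$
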